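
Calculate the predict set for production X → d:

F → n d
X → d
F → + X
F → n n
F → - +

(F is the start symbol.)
{ 'd' }

PREDICT(X → d) = (FIRST(RHS) \ {ε}) ∪ (FOLLOW(X) if ε ∈ FIRST(RHS), i.e. RHS ⇒* ε)
FIRST(d) = { 'd' }
ε ∉ FIRST(d), so FOLLOW(X) is not added.
PREDICT(X → d) = { 'd' }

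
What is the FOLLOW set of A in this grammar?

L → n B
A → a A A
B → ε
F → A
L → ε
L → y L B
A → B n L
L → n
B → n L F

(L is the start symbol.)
To compute FOLLOW(A), find every occurrence of A on a right-hand side N → α A β: add FIRST(β) \ {ε}, and if β is empty or nullable also add FOLLOW(N). Iterate to a fixed point.

In A → a A A: A is followed by A, add FIRST(A) \ {ε} = { 'a', 'n' }
In A → a A A: A is at the end; this adds FOLLOW(A) to itself — nothing new
In F → A: A is at the end, add FOLLOW(F)

The FOLLOW sets referred to above (computed the same way, to a fixed point):
  FOLLOW(F) = { $, 'a', 'n' }

Taking the union: FOLLOW(A) = { $, 'a', 'n' }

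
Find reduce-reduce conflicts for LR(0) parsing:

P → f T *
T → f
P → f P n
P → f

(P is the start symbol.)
Augment with P' → P and build the canonical LR(0) collection (I0 = CLOSURE({[P' → . P]}), then GOTO on every symbol after a dot until no new states appear). It has 8 states:
  I0: { [P → . f P n], [P → . f T *], [P → . f], [P' → . P] }  — shift
  I1: { [P' → P .] }  — accept
  I2: { [P → . f P n], [P → . f T *], [P → . f], [P → f . P n], [P → f . T *], [P → f .], [T → . f] }  — shift, reduce
  I3: { [P → f P . n] }  — shift
  I4: { [P → f T . *] }  — shift
  I5: { [P → . f P n], [P → . f T *], [P → . f], [P → f . P n], [P → f . T *], [P → f .], [T → . f], [T → f .] }  — shift, 2 reduces
  I6: { [P → f T * .] }  — reduce
  I7: { [P → f P n .] }  — reduce

I5 contains complete items [P → f .], [T → f .] — reduce-reduce conflict.

Answer: Yes — I5: [P → f .] vs [T → f .]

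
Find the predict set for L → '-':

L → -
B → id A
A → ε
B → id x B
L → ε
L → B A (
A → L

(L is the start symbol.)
PREDICT(L → '-') = (FIRST(RHS) \ {ε}) ∪ (FOLLOW(L) if ε ∈ FIRST(RHS), i.e. RHS ⇒* ε)
FIRST('-') = { '-' }
ε ∉ FIRST('-'), so FOLLOW(L) is not added.
PREDICT(L → '-') = { '-' }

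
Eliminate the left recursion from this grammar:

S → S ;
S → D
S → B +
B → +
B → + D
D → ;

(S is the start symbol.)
S is directly left-recursive. The standard transformation for
  A → A α₁ | ... | A α_m | β₁ | ... | β_n
is
  A  → β₁ A' | ... | β_n A'
  A' → α₁ A' | ... | α_m A' | ε

S → D becomes S → D S'
S → B + becomes S → B + S'
S → S ; becomes S' → ; S'
Add S' → ε

Productions for other non-terminals are unchanged:
  B → +
  B → + D
  D → ;

Resulting grammar:
S → D S'
S → B + S'
S' → ; S'
S' → ε
B → +
B → + D
D → ;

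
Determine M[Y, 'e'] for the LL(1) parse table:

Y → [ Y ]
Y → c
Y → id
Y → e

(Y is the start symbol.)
Y → e

To find M[Y, 'e'], we find productions for Y where 'e' is in the predict set (PREDICT(N → α) = (FIRST(α) \ {ε}) ∪ (FOLLOW(N) if α ⇒* ε)).

Y → [ Y ]: PREDICT = { '[' }
Y → c: PREDICT = { 'c' }
Y → id: PREDICT = { 'id' }
Y → e: PREDICT = { 'e' }
  'e' is in predict set, so this production goes in M[Y, 'e']

M[Y, 'e'] = Y → e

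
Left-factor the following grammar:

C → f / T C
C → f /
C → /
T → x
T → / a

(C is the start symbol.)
Left-factoring transforms A → αβ₁ | αβ₂ into A → αA' and A' → β₁ | β₂
(α is the longest common prefix among the alternatives). Repeat until
no nonterminal has two alternatives with a common prefix.

Round 1: C has alternatives sharing prefix 'f /'. Introduce C': C → f / C'
  Add: C' → T C
  Add: C' → ε

No remaining common prefixes — done.

Resulting grammar:
C → f / C'
C' → T C
C' → ε
C → /
T → x
T → / a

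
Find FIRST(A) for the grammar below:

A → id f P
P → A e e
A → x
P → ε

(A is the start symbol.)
{ 'id', 'x' }

From A → id f P:
  - id is a terminal: add 'id' and stop
From A → x:
  - x is a terminal: add 'x' and stop

Collecting: FIRST(A) = { 'id', 'x' }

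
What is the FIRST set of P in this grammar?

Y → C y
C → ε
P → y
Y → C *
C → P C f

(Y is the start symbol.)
{ 'y' }

From P → y:
  - y is a terminal: add 'y' and stop

Collecting: FIRST(P) = { 'y' }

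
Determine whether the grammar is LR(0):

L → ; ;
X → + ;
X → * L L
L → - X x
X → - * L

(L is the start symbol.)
Yes, the grammar is LR(0)

Augment with L' → L and build the canonical LR(0) collection (I0 = CLOSURE({[L' → . L]}), then GOTO on every symbol after a dot until no new states appear). It has 15 states:
  I0: { [L → . - X x], [L → . ; ;], [L' → . L] }  — shift
  I1: { [L → - . X x], [X → . * L L], [X → . + ;], [X → . - * L] }  — shift
  I2: { [L → ; . ;] }  — shift
  I3: { [L' → L .] }  — accept
  I4: { [L → ; ; .] }  — reduce
  I5: { [L → . - X x], [L → . ; ;], [X → * . L L] }  — shift
  I6: { [X → + . ;] }  — shift
  I7: { [X → - . * L] }  — shift
  I8: { [L → - X . x] }  — shift
  I9: { [L → - X x .] }  — reduce
  I10: { [L → . - X x], [L → . ; ;], [X → - * . L] }  — shift
  I11: { [X → - * L .] }  — reduce
  I12: { [X → + ; .] }  — reduce
  I13: { [L → . - X x], [L → . ; ;], [X → * L . L] }  — shift
  I14: { [X → * L L .] }  — reduce

Every state is either a pure shift/goto state or contains exactly one complete item and nothing to shift — no conflicts. The grammar is LR(0).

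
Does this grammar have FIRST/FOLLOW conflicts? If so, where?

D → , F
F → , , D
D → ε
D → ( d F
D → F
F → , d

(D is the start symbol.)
No FIRST/FOLLOW conflicts.

A FIRST/FOLLOW conflict occurs when a non-terminal N has a nullable alternative N → β (β ⇒* ε) and another alternative N → α with FIRST(α) ∩ FOLLOW(N) ≠ ∅: on such a lookahead the parser cannot decide between expanding α and letting N vanish via β.

Nullable non-terminals: D.
FIRST sets used below: FIRST(F) = { ',' }

D: nullable alternative(s) D → ε; FOLLOW(D) = { $ }
  D → , F: FIRST \ {ε} = { ',' } — disjoint from FOLLOW(D)
  D → ε: FIRST \ {ε} = { } — this is the only nullable alternative, skip
  D → ( d F: FIRST \ {ε} = { '(' } — disjoint from FOLLOW(D)
  D → F: FIRST \ {ε} = { ',' } — disjoint from FOLLOW(D)

F has no nullable alternative, so no FIRST/FOLLOW check is needed there.

No FIRST/FOLLOW conflicts found.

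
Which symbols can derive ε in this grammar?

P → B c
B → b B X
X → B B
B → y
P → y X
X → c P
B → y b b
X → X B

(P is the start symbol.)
A non-terminal is nullable if it can derive ε (the empty string): either it has an ε-production, or it has a production whose right-hand side consists entirely of nullable non-terminals.

There are no ε-productions, so no non-terminal can derive ε.
No non-terminals are nullable.

Answer: None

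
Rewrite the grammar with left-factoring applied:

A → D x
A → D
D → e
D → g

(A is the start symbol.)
Left-factoring transforms A → αβ₁ | αβ₂ into A → αA' and A' → β₁ | β₂
(α is the longest common prefix among the alternatives). Repeat until
no nonterminal has two alternatives with a common prefix.

Round 1: A has alternatives sharing prefix 'D'. Introduce A': A → D A'
  Add: A' → x
  Add: A' → ε

No remaining common prefixes — done.

Resulting grammar:
A → D A'
A' → x
A' → ε
D → e
D → g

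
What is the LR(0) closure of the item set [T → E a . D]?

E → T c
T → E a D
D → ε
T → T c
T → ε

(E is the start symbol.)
{ [D → .], [T → E a . D] }

To compute CLOSURE, for each item [A → α.Bβ] where B is a non-terminal, add [B → .γ] for all productions B → γ; repeat for the newly added items until nothing changes.

Start with: [T → E a . D]
  [T → E a . D] has the dot before D: add [D → .]
No further items can be added.

CLOSURE = { [D → .], [T → E a . D] }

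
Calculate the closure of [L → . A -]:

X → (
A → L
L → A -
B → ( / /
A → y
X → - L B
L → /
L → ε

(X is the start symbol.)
Start with: [L → . A -]
  [L → . A -] has the dot before A: add [A → . L], [A → . y]
  [A → . L] has the dot before L: add [L → . /], [L → .]
No further items can be added.

CLOSURE = { [A → . L], [A → . y], [L → . /], [L → . A -], [L → .] }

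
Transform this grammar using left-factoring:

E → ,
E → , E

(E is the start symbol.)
E → , E'
E' → ε
E' → E

Left-factoring transforms A → αβ₁ | αβ₂ into A → αA' and A' → β₁ | β₂
(α is the longest common prefix among the alternatives). Repeat until
no nonterminal has two alternatives with a common prefix.

Round 1: E has alternatives sharing prefix ','. Introduce E': E → , E'
  Add: E' → ε
  Add: E' → E

No remaining common prefixes — done.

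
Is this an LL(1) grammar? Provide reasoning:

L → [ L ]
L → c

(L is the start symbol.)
A grammar is LL(1) if for each non-terminal N with multiple productions, the predict sets of those productions are pairwise disjoint, where PREDICT(N → α) = (FIRST(α) \ {ε}) ∪ (FOLLOW(N) if α ⇒* ε).

For L:
  PREDICT(L → '[' L ']') = { '[' }
  PREDICT(L → c) = { 'c' }

All predict sets are disjoint. The grammar IS LL(1).

Answer: Yes, the grammar is LL(1).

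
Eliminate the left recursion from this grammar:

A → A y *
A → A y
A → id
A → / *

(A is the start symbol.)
A is directly left-recursive. The standard transformation for
  A → A α₁ | ... | A α_m | β₁ | ... | β_n
is
  A  → β₁ A' | ... | β_n A'
  A' → α₁ A' | ... | α_m A' | ε

A → id becomes A → id A'
A → / * becomes A → / * A'
A → A y * becomes A' → y * A'
A → A y becomes A' → y A'
Add A' → ε

Resulting grammar:
A → id A'
A → / * A'
A' → y * A'
A' → y A'
A' → ε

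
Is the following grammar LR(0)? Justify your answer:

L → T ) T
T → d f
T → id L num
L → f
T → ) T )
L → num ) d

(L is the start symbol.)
Yes, the grammar is LR(0)

Augment with L' → L and build the canonical LR(0) collection (I0 = CLOSURE({[L' → . L]}), then GOTO on every symbol after a dot until no new states appear). It has 17 states:
  I0: { [L → . T ) T], [L → . f], [L → . num ) d], [L' → . L], [T → . ) T )], [T → . d f], [T → . id L num] }  — shift
  I1: { [T → ) . T )], [T → . ) T )], [T → . d f], [T → . id L num] }  — shift
  I2: { [L' → L .] }  — accept
  I3: { [L → T . ) T] }  — shift
  I4: { [T → d . f] }  — shift
  I5: { [L → f .] }  — reduce
  I6: { [L → . T ) T], [L → . f], [L → . num ) d], [T → . ) T )], [T → . d f], [T → . id L num], [T → id . L num] }  — shift
  I7: { [L → num . ) d] }  — shift
  I8: { [L → num ) . d] }  — shift
  I9: { [L → num ) d .] }  — reduce
  I10: { [T → id L . num] }  — shift
  I11: { [T → id L num .] }  — reduce
  I12: { [T → d f .] }  — reduce
  I13: { [L → T ) . T], [T → . ) T )], [T → . d f], [T → . id L num] }  — shift
  I14: { [L → T ) T .] }  — reduce
  I15: { [T → ) T . )] }  — shift
  I16: { [T → ) T ) .] }  — reduce

Every state is either a pure shift/goto state or contains exactly one complete item and nothing to shift — no conflicts. The grammar is LR(0).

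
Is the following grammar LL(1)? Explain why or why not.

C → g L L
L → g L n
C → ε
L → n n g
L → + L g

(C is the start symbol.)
Relevant sets:
  FOLLOW(C) = { $ }

For C:
  PREDICT(C → g L L) = { 'g' }
  PREDICT(C → ε) = { $ }
For L:
  PREDICT(L → g L n) = { 'g' }
  PREDICT(L → n n g) = { 'n' }
  PREDICT(L → '+' L g) = { '+' }

All predict sets are disjoint. The grammar IS LL(1).

Answer: Yes, the grammar is LL(1).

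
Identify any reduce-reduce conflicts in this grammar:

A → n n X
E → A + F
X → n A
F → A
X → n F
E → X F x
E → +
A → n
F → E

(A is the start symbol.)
A reduce-reduce conflict occurs when an LR(0) state has two complete items [A → α .] and [B → β .] — both call for a reduction, and with no lookahead the parser cannot choose between them.

Augment with A' → A and build the canonical LR(0) collection (I0 = CLOSURE({[A' → . A]}), then GOTO on every symbol after a dot until no new states appear). It has 19 states:
  I0: { [A → . n n X], [A → . n], [A' → . A] }  — shift
  I1: { [A' → A .] }  — accept
  I2: { [A → n . n X], [A → n .] }  — shift, reduce
  I3: { [A → n n . X], [X → . n A], [X → . n F] }  — shift
  I4: { [A → n n X .] }  — reduce
  I5: { [A → . n n X], [A → . n], [E → . +], [E → . A + F], [E → . X F x], [F → . A], [F → . E], [X → . n A], [X → . n F], [X → n . A], [X → n . F] }  — shift
  I6: { [E → + .] }  — reduce
  I7: { [E → A . + F], [F → A .], [X → n A .] }  — shift, 2 reduces
  I8: { [F → E .] }  — reduce
  I9: { [X → n F .] }  — reduce
  I10: { [A → . n n X], [A → . n], [E → . +], [E → . A + F], [E → . X F x], [E → X . F x], [F → . A], [F → . E], [X → . n A], [X → . n F] }  — shift
  I11: { [A → . n n X], [A → . n], [A → n . n X], [A → n .], [E → . +], [E → . A + F], [E → . X F x], [F → . A], [F → . E], [X → . n A], [X → . n F], [X → n . A], [X → n . F] }  — shift, reduce
  I12: { [A → . n n X], [A → . n], [A → n . n X], [A → n .], [A → n n . X], [E → . +], [E → . A + F], [E → . X F x], [F → . A], [F → . E], [X → . n A], [X → . n F], [X → n . A], [X → n . F] }  — shift, reduce
  I13: { [A → . n n X], [A → . n], [A → n n X .], [E → . +], [E → . A + F], [E → . X F x], [E → X . F x], [F → . A], [F → . E], [X → . n A], [X → . n F] }  — shift, reduce
  I14: { [E → A . + F], [F → A .] }  — shift, reduce
  I15: { [E → X F . x] }  — shift
  I16: { [E → X F x .] }  — reduce
  I17: { [A → . n n X], [A → . n], [E → . +], [E → . A + F], [E → . X F x], [E → A + . F], [F → . A], [F → . E], [X → . n A], [X → . n F] }  — shift
  I18: { [E → A + F .] }  — reduce

I7 contains complete items [F → A .], [X → n A .] — reduce-reduce conflict.

Answer: Yes — I7: [F → A .] vs [X → n A .]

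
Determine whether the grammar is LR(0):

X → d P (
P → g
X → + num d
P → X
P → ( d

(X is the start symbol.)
Augment with X' → X and build the canonical LR(0) collection (I0 = CLOSURE({[X' → . X]}), then GOTO on every symbol after a dot until no new states appear). It has 12 states:
  I0: { [X → . + num d], [X → . d P (], [X' → . X] }  — shift
  I1: { [X → + . num d] }  — shift
  I2: { [X' → X .] }  — accept
  I3: { [P → . ( d], [P → . X], [P → . g], [X → . + num d], [X → . d P (], [X → d . P (] }  — shift
  I4: { [P → ( . d] }  — shift
  I5: { [X → d P . (] }  — shift
  I6: { [P → X .] }  — reduce
  I7: { [P → g .] }  — reduce
  I8: { [X → d P ( .] }  — reduce
  I9: { [P → ( d .] }  — reduce
  I10: { [X → + num . d] }  — shift
  I11: { [X → + num d .] }  — reduce

Every state is either a pure shift/goto state or contains exactly one complete item and nothing to shift — no conflicts. The grammar is LR(0).

Answer: Yes, the grammar is LR(0)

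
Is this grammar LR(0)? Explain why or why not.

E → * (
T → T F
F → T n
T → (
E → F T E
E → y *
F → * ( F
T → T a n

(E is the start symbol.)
No. Shift-reduce conflict between [T → T F .] and [T → . (]

A grammar is LR(0) if no state in the canonical LR(0) collection has:
  - both a shift item (dot before a terminal) and a complete item (shift-reduce conflict), or
  - two or more complete items (reduce-reduce conflict; the accept item [E' → E .] counts as a complete item here).

Augment with E' → E and build the canonical LR(0) collection (I0 = CLOSURE({[E' → . E]}), then GOTO on every symbol after a dot until no new states appear). It has 19 states:
  I0: { [E → . * (], [E → . F T E], [E → . y *], [E' → . E], [F → . * ( F], [F → . T n], [T → . (], [T → . T F], [T → . T a n] }  — shift
  I1: { [T → ( .] }  — reduce
  I2: { [E → * . (], [F → * . ( F] }  — shift
  I3: { [E' → E .] }  — accept
  I4: { [E → F . T E], [T → . (], [T → . T F], [T → . T a n] }  — shift
  I5: { [F → . * ( F], [F → . T n], [F → T . n], [T → . (], [T → . T F], [T → . T a n], [T → T . F], [T → T . a n] }  — shift
  I6: { [E → y . *] }  — shift
  I7: { [E → y * .] }  — reduce
  I8: { [F → * . ( F] }  — shift
  I9: { [T → T F .] }  — reduce
  I10: { [T → T a . n] }  — shift
  I11: { [F → T n .] }  — reduce
  I12: { [T → T a n .] }  — reduce
  I13: { [F → * ( . F], [F → . * ( F], [F → . T n], [T → . (], [T → . T F], [T → . T a n] }  — shift
  I14: { [F → * ( F .] }  — reduce
  I15: { [E → . * (], [E → . F T E], [E → . y *], [E → F T . E], [F → . * ( F], [F → . T n], [T → . (], [T → . T F], [T → . T a n], [T → T . F], [T → T . a n] }  — shift
  I16: { [E → F T E .] }  — reduce
  I17: { [E → F . T E], [T → . (], [T → . T F], [T → . T a n], [T → T F .] }  — shift, reduce
  I18: { [E → * ( .], [F → * ( . F], [F → . * ( F], [F → . T n], [T → . (], [T → . T F], [T → . T a n] }  — shift, reduce

Conflict in state I17:
  Shift-reduce conflict between [T → T F .] and [T → . (]
So the grammar is NOT LR(0).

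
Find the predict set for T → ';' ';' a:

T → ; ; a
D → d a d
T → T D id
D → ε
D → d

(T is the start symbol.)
PREDICT(T → ';' ';' a) = (FIRST(RHS) \ {ε}) ∪ (FOLLOW(T) if ε ∈ FIRST(RHS), i.e. RHS ⇒* ε)
FIRST(';' ';' a) = { ';' }
ε ∉ FIRST(';' ';' a), so FOLLOW(T) is not added.
PREDICT(T → ';' ';' a) = { ';' }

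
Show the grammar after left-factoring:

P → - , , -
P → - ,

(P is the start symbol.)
P → - , P'
P' → , -
P' → ε

Left-factoring transforms A → αβ₁ | αβ₂ into A → αA' and A' → β₁ | β₂
(α is the longest common prefix among the alternatives). Repeat until
no nonterminal has two alternatives with a common prefix.

Round 1: P has alternatives sharing prefix '- ,'. Introduce P': P → - , P'
  Add: P' → , -
  Add: P' → ε

No remaining common prefixes — done.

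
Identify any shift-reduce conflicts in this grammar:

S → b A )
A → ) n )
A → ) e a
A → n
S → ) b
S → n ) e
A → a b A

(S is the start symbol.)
No shift-reduce conflicts

Augment with S' → S and build the canonical LR(0) collection (I0 = CLOSURE({[S' → . S]}), then GOTO on every symbol after a dot until no new states appear). It has 19 states:
  I0: { [S → . ) b], [S → . b A )], [S → . n ) e], [S' → . S] }  — shift
  I1: { [S → ) . b] }  — shift
  I2: { [S' → S .] }  — accept
  I3: { [A → . ) e a], [A → . ) n )], [A → . a b A], [A → . n], [S → b . A )] }  — shift
  I4: { [S → n . ) e] }  — shift
  I5: { [S → n ) . e] }  — shift
  I6: { [S → n ) e .] }  — reduce
  I7: { [A → ) . e a], [A → ) . n )] }  — shift
  I8: { [S → b A . )] }  — shift
  I9: { [A → a . b A] }  — shift
  I10: { [A → n .] }  — reduce
  I11: { [A → . ) e a], [A → . ) n )], [A → . a b A], [A → . n], [A → a b . A] }  — shift
  I12: { [A → a b A .] }  — reduce
  I13: { [S → b A ) .] }  — reduce
  I14: { [A → ) e . a] }  — shift
  I15: { [A → ) n . )] }  — shift
  I16: { [A → ) n ) .] }  — reduce
  I17: { [A → ) e a .] }  — reduce
  I18: { [S → ) b .] }  — reduce

No state contains both a complete item and a shift item.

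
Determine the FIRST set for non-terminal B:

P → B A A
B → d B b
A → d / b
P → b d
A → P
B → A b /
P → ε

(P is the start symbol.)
{ 'b', 'd' }

FIRST sets of the other non-terminals involved (by the same procedure, iterated to a fixed point):
  FIRST(A) = { 'b', 'd', ε }

From B → d B b:
  - d is a terminal: add 'd' and stop
From B → A b /:
  - A is a non-terminal: add FIRST(A) \ {ε} = { 'b', 'd' }
    A is nullable, so continue to the next symbol
  - b is a terminal: add 'b' and stop

Collecting: FIRST(B) = { 'b', 'd' }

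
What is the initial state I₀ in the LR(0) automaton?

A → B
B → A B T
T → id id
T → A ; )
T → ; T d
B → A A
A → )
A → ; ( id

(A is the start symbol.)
First, augment the grammar with A' → A
I₀ = CLOSURE({ [A' → . A] }):
  [A' → . A] has the dot before A: add [A → . B], [A → . )], [A → . ; ( id]
  [A → . B] has the dot before B: add [B → . A B T], [B → . A A]
No further items can be added.

I₀ = { [A → . )], [A → . ; ( id], [A → . B], [A' → . A], [B → . A A], [B → . A B T] }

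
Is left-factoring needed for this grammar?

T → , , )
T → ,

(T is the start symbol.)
Yes, T has productions with common prefix ','

Left-factoring is needed when two productions for the same non-terminal
share a common prefix on the right-hand side.

Productions for T:
  T → , , )
  T → ,

Found common prefix ',' in productions for T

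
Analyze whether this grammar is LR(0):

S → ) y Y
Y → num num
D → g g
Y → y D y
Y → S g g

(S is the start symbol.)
A grammar is LR(0) if no state in the canonical LR(0) collection has:
  - both a shift item (dot before a terminal) and a complete item (shift-reduce conflict), or
  - two or more complete items (reduce-reduce conflict; the accept item [S' → S .] counts as a complete item here).

Augment with S' → S and build the canonical LR(0) collection (I0 = CLOSURE({[S' → . S]}), then GOTO on every symbol after a dot until no new states appear). It has 15 states:
  I0: { [S → . ) y Y], [S' → . S] }  — shift
  I1: { [S → ) . y Y] }  — shift
  I2: { [S' → S .] }  — accept
  I3: { [S → ) y . Y], [S → . ) y Y], [Y → . S g g], [Y → . num num], [Y → . y D y] }  — shift
  I4: { [Y → S . g g] }  — shift
  I5: { [S → ) y Y .] }  — reduce
  I6: { [Y → num . num] }  — shift
  I7: { [D → . g g], [Y → y . D y] }  — shift
  I8: { [Y → y D . y] }  — shift
  I9: { [D → g . g] }  — shift
  I10: { [D → g g .] }  — reduce
  I11: { [Y → y D y .] }  — reduce
  I12: { [Y → num num .] }  — reduce
  I13: { [Y → S g . g] }  — shift
  I14: { [Y → S g g .] }  — reduce

Every state is either a pure shift/goto state or contains exactly one complete item and nothing to shift — no conflicts. The grammar is LR(0).

Answer: Yes, the grammar is LR(0)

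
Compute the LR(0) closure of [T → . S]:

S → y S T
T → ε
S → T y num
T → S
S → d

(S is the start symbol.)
{ [S → . T y num], [S → . d], [S → . y S T], [T → . S], [T → .] }

To compute CLOSURE, for each item [A → α.Bβ] where B is a non-terminal, add [B → .γ] for all productions B → γ; repeat for the newly added items until nothing changes.

Start with: [T → . S]
  [T → . S] has the dot before S: add [S → . y S T], [S → . T y num], [S → . d]
  [S → . T y num] has the dot before T: add [T → .]
No further items can be added.

CLOSURE = { [S → . T y num], [S → . d], [S → . y S T], [T → . S], [T → .] }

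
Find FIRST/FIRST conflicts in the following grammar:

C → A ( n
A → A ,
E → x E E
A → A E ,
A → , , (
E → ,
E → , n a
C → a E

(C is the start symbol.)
Yes. A → A ',' / A → A E ',' on { ',' }; A → A ',' / A → ',' ',' '(' on { ',' }; A → A E ',' / A → ',' ',' '(' on { ',' }; E → ',' / E → ',' n a on { ',' }

A FIRST/FIRST conflict occurs when two productions N → α and N → β for the same non-terminal have FIRST(α) ∩ FIRST(β) ≠ ∅ (with ε ∈ FIRST of a nullable right-hand side, so two nullable alternatives also conflict).

FIRST sets of the non-terminals at (or reachable through a nullable prefix from) the front of some alternative:
  FIRST(A) = { ',' }

Productions for C:
  C → A ( n: FIRST = { ',' }
  C → a E: FIRST = { 'a' }
Productions for A:
  A → A ,: FIRST = { ',' }
  A → A E ,: FIRST = { ',' }
  A → , , (: FIRST = { ',' }
Productions for E:
  E → x E E: FIRST = { 'x' }
  E → ,: FIRST = { ',' }
  E → , n a: FIRST = { ',' }

Conflict for A: A → A , and A → A E ,
  Overlap: { ',' }
Conflict for A: A → A , and A → , , (
  Overlap: { ',' }
Conflict for A: A → A E , and A → , , (
  Overlap: { ',' }
Conflict for E: E → , and E → , n a
  Overlap: { ',' }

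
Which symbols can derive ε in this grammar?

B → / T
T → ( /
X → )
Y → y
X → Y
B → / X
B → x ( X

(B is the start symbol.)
None

A non-terminal is nullable if it can derive ε (the empty string): either it has an ε-production, or it has a production whose right-hand side consists entirely of nullable non-terminals.

There are no ε-productions, so no non-terminal can derive ε.
No non-terminals are nullable.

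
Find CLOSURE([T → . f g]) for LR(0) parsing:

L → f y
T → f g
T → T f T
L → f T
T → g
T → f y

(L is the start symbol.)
{ [T → . f g] }

Start with: [T → . f g]
The dot precedes the terminal f, so nothing is added.

CLOSURE = { [T → . f g] }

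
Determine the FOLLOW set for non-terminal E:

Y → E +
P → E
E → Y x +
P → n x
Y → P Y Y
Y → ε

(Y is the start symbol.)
In Y → E +: E is followed by '+', add FIRST('+') \ {ε} = { '+' }
In P → E: E is at the end, add FOLLOW(P)

The FOLLOW sets referred to above (computed the same way, to a fixed point):
  FOLLOW(P) = { $, 'n', 'x' }

Taking the union: FOLLOW(E) = { $, '+', 'n', 'x' }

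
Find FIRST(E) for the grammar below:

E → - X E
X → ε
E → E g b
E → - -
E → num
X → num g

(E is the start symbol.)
{ '-', 'num' }

To compute FIRST(E), examine every production with E on the left-hand side, reading each right-hand side left to right until a non-nullable symbol is reached.

From E → - X E:
  - '-' is a terminal: add '-' and stop
From E → E g b:
  - E is the symbol being defined: contributes nothing new
    E is not nullable, so stop
From E → - -:
  - '-' is a terminal: add '-' and stop
From E → num:
  - num is a terminal: add 'num' and stop

Collecting: FIRST(E) = { '-', 'num' }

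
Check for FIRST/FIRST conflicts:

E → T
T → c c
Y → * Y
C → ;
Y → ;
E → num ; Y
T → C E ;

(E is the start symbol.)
FIRST sets of the non-terminals at (or reachable through a nullable prefix from) the front of some alternative:
  FIRST(T) = { ';', 'c' }
  FIRST(C) = { ';' }

Productions for E:
  E → T: FIRST = { ';', 'c' }
  E → num ; Y: FIRST = { 'num' }
Productions for T:
  T → c c: FIRST = { 'c' }
  T → C E ;: FIRST = { ';' }
Productions for Y:
  Y → * Y: FIRST = { '*' }
  Y → ;: FIRST = { ';' }
C has only one production, so no FIRST/FIRST conflict is possible there.

All alternatives of each non-terminal have pairwise disjoint FIRST sets.

Answer: No FIRST/FIRST conflicts.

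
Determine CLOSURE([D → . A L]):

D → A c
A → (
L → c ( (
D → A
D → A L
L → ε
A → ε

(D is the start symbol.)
To compute CLOSURE, for each item [A → α.Bβ] where B is a non-terminal, add [B → .γ] for all productions B → γ; repeat for the newly added items until nothing changes.

Start with: [D → . A L]
  [D → . A L] has the dot before A: add [A → . (], [A → .]
No further items can be added.

CLOSURE = { [A → . (], [A → .], [D → . A L] }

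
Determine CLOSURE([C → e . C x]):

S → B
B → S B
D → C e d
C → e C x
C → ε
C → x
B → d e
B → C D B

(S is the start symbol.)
{ [C → . e C x], [C → . x], [C → .], [C → e . C x] }

To compute CLOSURE, for each item [A → α.Bβ] where B is a non-terminal, add [B → .γ] for all productions B → γ; repeat for the newly added items until nothing changes.

Start with: [C → e . C x]
  [C → e . C x] has the dot before C: add [C → . e C x], [C → .], [C → . x]
No further items can be added.

CLOSURE = { [C → . e C x], [C → . x], [C → .], [C → e . C x] }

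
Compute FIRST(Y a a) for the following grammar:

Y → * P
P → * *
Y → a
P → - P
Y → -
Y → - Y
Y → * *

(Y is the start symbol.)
FIRST sets of the non-terminals involved (from the grammar, by fixed-point iteration):
  FIRST(Y) = { '*', '-', 'a' }

To compute FIRST(Y a a), process the symbols left to right:
Symbol Y is a non-terminal. Add FIRST(Y) \ {ε} = { '*', '-', 'a' }
Y is not nullable (ε ∉ FIRST(Y)), so stop here.
FIRST(Y a a) = { '*', '-', 'a' }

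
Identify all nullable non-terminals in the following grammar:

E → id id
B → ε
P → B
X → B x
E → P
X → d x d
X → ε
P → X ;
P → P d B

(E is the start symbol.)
{ 'B', 'E', 'P', 'X' }

A non-terminal is nullable if it can derive ε (the empty string): either it has an ε-production, or it has a production whose right-hand side consists entirely of nullable non-terminals.

ε-productions: B → ε, X → ε
So B, X are immediately nullable.
P → B: every symbol on the right is nullable, so P is nullable too.
E → P: every symbol on the right is nullable, so E is nullable too.
Every non-terminal is now nullable.
Nullable = { 'B', 'E', 'P', 'X' }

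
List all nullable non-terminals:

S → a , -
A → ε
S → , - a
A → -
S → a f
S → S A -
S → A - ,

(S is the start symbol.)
ε-productions: A → ε
So A is immediately nullable.
No further non-terminal can be added: every production for the remaining non-terminals contains a terminal or a non-nullable non-terminal.
Nullable = { 'A' }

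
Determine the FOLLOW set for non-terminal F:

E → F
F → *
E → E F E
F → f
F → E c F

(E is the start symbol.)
To compute FOLLOW(F), find every occurrence of F on a right-hand side N → α F β: add FIRST(β) \ {ε}, and if β is empty or nullable also add FOLLOW(N). Iterate to a fixed point.

In E → F: F is at the end, add FOLLOW(E)
In E → E F E: F is followed by E, add FIRST(E) \ {ε} = { '*', 'f' }
In F → E c F: F is at the end; this adds FOLLOW(F) to itself — nothing new

The FOLLOW sets referred to above (computed the same way, to a fixed point):
  FOLLOW(E) = { $, '*', 'c', 'f' }

Taking the union: FOLLOW(F) = { $, '*', 'c', 'f' }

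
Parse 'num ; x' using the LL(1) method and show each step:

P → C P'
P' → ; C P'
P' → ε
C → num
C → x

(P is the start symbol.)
LL(1) parsing maintains a stack (initially the start symbol over $) and the input. At each step: if the stack top is a terminal, match it against the current input token; if it is a non-terminal N, replace it with the RHS of M[N, lookahead] (the unique production whose predict set contains the lookahead).

Stack is shown with the top on the left.

Stack     Input      Action
---------------------------
P $       num ; x $  output P → C P'
C P' $    num ; x $  output C → num
num P' $  num ; x $  match 'num'
P' $      ; x $      output P' → ; C P'
; C P' $  ; x $      match ';'
C P' $    x $        output C → x
x P' $    x $        match 'x'
P' $      $          output P' → ε
$         $          accept

The string is accepted.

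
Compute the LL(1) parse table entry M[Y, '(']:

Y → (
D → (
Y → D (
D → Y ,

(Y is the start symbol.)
Y → (, Y → D (

To find M[Y, '('], we find productions for Y where '(' is in the predict set (PREDICT(N → α) = (FIRST(α) \ {ε}) ∪ (FOLLOW(N) if α ⇒* ε)).

Relevant sets:
  FIRST(D) = { '(' }

Y → (: PREDICT = { '(' }
  '(' is in predict set, so this production goes in M[Y, '(']
Y → D (: PREDICT = { '(' }
  '(' is in predict set, so this production goes in M[Y, '(']

M[Y, '('] = Y → (, Y → D (  (a multiply-defined cell — the grammar is not LL(1))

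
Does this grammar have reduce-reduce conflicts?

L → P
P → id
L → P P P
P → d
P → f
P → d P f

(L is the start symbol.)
No reduce-reduce conflicts

Augment with L' → L and build the canonical LR(0) collection (I0 = CLOSURE({[L' → . L]}), then GOTO on every symbol after a dot until no new states appear). It has 10 states:
  I0: { [L → . P P P], [L → . P], [L' → . L], [P → . d P f], [P → . d], [P → . f], [P → . id] }  — shift
  I1: { [L' → L .] }  — accept
  I2: { [L → P . P P], [L → P .], [P → . d P f], [P → . d], [P → . f], [P → . id] }  — shift, reduce
  I3: { [P → . d P f], [P → . d], [P → . f], [P → . id], [P → d . P f], [P → d .] }  — shift, reduce
  I4: { [P → f .] }  — reduce
  I5: { [P → id .] }  — reduce
  I6: { [P → d P . f] }  — shift
  I7: { [P → d P f .] }  — reduce
  I8: { [L → P P . P], [P → . d P f], [P → . d], [P → . f], [P → . id] }  — shift
  I9: { [L → P P P .] }  — reduce

No state contains more than one complete item.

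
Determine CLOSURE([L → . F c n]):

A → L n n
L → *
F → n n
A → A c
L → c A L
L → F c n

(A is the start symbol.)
To compute CLOSURE, for each item [A → α.Bβ] where B is a non-terminal, add [B → .γ] for all productions B → γ; repeat for the newly added items until nothing changes.

Start with: [L → . F c n]
  [L → . F c n] has the dot before F: add [F → . n n]
No further items can be added.

CLOSURE = { [F → . n n], [L → . F c n] }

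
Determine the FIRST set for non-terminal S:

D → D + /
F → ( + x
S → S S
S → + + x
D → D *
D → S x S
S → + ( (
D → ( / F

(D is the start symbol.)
{ '+' }

To compute FIRST(S), examine every production with S on the left-hand side, reading each right-hand side left to right until a non-nullable symbol is reached.

From S → S S:
  - S is the symbol being defined: contributes nothing new
    S is not nullable, so stop
From S → + + x:
  - '+' is a terminal: add '+' and stop
From S → + ( (:
  - '+' is a terminal: add '+' and stop

Collecting: FIRST(S) = { '+' }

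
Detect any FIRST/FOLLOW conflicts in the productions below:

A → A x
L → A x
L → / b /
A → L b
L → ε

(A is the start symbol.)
A FIRST/FOLLOW conflict occurs when a non-terminal N has a nullable alternative N → β (β ⇒* ε) and another alternative N → α with FIRST(α) ∩ FOLLOW(N) ≠ ∅: on such a lookahead the parser cannot decide between expanding α and letting N vanish via β.

Nullable non-terminals: L.
FIRST sets used below: FIRST(A) = { '/', 'b' }

L: nullable alternative(s) L → ε; FOLLOW(L) = { 'b' }
  L → A x: FIRST \ {ε} = { '/', 'b' } — overlaps FOLLOW(L) on { 'b' }: CONFLICT
  L → / b /: FIRST \ {ε} = { '/' } — disjoint from FOLLOW(L)
  L → ε: FIRST \ {ε} = { } — this is the only nullable alternative, skip

A has no nullable alternative, so no FIRST/FOLLOW check is needed there.

So the grammar has 1 FIRST/FOLLOW conflict (marked CONFLICT above).

Answer: Yes. L → A x with FOLLOW(L) on { 'b' }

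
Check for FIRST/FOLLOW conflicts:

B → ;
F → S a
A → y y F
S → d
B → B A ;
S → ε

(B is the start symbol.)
No FIRST/FOLLOW conflicts.

A FIRST/FOLLOW conflict occurs when a non-terminal N has a nullable alternative N → β (β ⇒* ε) and another alternative N → α with FIRST(α) ∩ FOLLOW(N) ≠ ∅: on such a lookahead the parser cannot decide between expanding α and letting N vanish via β.

Nullable non-terminals: S.

S: nullable alternative(s) S → ε; FOLLOW(S) = { 'a' }
  S → d: FIRST \ {ε} = { 'd' } — disjoint from FOLLOW(S)
  S → ε: FIRST \ {ε} = { } — this is the only nullable alternative, skip

A, B, F have no nullable alternative, so no FIRST/FOLLOW check is needed there.

No FIRST/FOLLOW conflicts found.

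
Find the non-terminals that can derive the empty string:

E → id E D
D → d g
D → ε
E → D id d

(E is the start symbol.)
A non-terminal is nullable if it can derive ε (the empty string): either it has an ε-production, or it has a production whose right-hand side consists entirely of nullable non-terminals.

ε-productions: D → ε
So D is immediately nullable.
No further non-terminal can be added: every production for the remaining non-terminals contains a terminal or a non-nullable non-terminal.
Nullable = { 'D' }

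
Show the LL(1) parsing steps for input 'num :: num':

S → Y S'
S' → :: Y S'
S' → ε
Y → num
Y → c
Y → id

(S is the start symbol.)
LL(1) parsing maintains a stack (initially the start symbol over $) and the input. At each step: if the stack top is a terminal, match it against the current input token; if it is a non-terminal N, replace it with the RHS of M[N, lookahead] (the unique production whose predict set contains the lookahead).

Stack is shown with the top on the left.

Stack      Input         Action
-------------------------------
S $        num :: num $  output S → Y S'
Y S' $     num :: num $  output Y → num
num S' $   num :: num $  match 'num'
S' $       :: num $      output S' → :: Y S'
:: Y S' $  :: num $      match '::'
Y S' $     num $         output Y → num
num S' $   num $         match 'num'
S' $       $             output S' → ε
$          $             accept

The string is accepted.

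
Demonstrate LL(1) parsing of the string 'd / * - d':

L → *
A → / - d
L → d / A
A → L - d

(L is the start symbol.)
LL(1) parsing maintains a stack (initially the start symbol over $) and the input. At each step: if the stack top is a terminal, match it against the current input token; if it is a non-terminal N, replace it with the RHS of M[N, lookahead] (the unique production whose predict set contains the lookahead).

Stack is shown with the top on the left.

Stack    Input        Action
----------------------------
L $      d / * - d $  output L → d / A
d / A $  d / * - d $  match 'd'
/ A $    / * - d $    match '/'
A $      * - d $      output A → L - d
L - d $  * - d $      output L → *
* - d $  * - d $      match '*'
- d $    - d $        match '-'
d $      d $          match 'd'
$        $            accept

The string is accepted.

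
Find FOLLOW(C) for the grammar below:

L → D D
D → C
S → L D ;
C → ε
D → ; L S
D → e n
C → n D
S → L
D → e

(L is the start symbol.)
To compute FOLLOW(C), find every occurrence of C on a right-hand side N → α C β: add FIRST(β) \ {ε}, and if β is empty or nullable also add FOLLOW(N). Iterate to a fixed point.

In D → C: C is at the end, add FOLLOW(D)

The FOLLOW sets referred to above (computed the same way, to a fixed point):
  FOLLOW(D) = { $, ';', 'e', 'n' }

Taking the union: FOLLOW(C) = { $, ';', 'e', 'n' }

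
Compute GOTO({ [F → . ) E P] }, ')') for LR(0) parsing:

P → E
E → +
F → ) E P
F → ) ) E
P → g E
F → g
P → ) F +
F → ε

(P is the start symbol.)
{ [E → . +], [F → ) . E P] }

GOTO(I, ')') = CLOSURE({ [A → αX.β] : [A → α.Xβ] ∈ I, X = ')' })

Items with dot before ')', with the dot advanced:
  [F → . ) E P] → [F → ) . E P]
Closure of the advanced items:
  [F → ) . E P] has the dot before E: add [E → . +]

GOTO = { [E → . +], [F → ) . E P] }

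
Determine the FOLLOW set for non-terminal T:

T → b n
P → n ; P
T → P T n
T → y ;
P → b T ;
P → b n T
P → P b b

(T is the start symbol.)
T is the start symbol, so $ ∈ FOLLOW(T).
In T → P T n: T is followed by n, add FIRST(n) \ {ε} = { 'n' }
In P → b T ;: T is followed by ';', add FIRST(';') \ {ε} = { ';' }
In P → b n T: T is at the end, add FOLLOW(P)

The FOLLOW sets referred to above (computed the same way, to a fixed point):
  FOLLOW(P) = { 'b', 'n', 'y' }

Taking the union: FOLLOW(T) = { $, ';', 'b', 'n', 'y' }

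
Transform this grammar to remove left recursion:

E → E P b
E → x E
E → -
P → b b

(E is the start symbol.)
E → x E E'
E → - E'
E' → P b E'
E' → ε
P → b b

E is directly left-recursive. The standard transformation for
  A → A α₁ | ... | A α_m | β₁ | ... | β_n
is
  A  → β₁ A' | ... | β_n A'
  A' → α₁ A' | ... | α_m A' | ε

E → x E becomes E → x E E'
E → - becomes E → - E'
E → E P b becomes E' → P b E'
Add E' → ε

Productions for other non-terminals are unchanged:
  P → b b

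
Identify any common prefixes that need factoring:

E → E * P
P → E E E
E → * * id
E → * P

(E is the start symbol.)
Left-factoring is needed when two productions for the same non-terminal
share a common prefix on the right-hand side.

Productions for E:
  E → E * P
  E → * * id
  E → * P

Found common prefix '*' in productions for E

Answer: Yes, E has productions with common prefix '*'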